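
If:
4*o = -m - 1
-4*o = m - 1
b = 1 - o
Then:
No Solution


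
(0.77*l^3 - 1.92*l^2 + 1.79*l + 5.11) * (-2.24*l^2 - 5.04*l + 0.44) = -1.7248*l^5 + 0.42*l^4 + 6.006*l^3 - 21.3128*l^2 - 24.9668*l + 2.2484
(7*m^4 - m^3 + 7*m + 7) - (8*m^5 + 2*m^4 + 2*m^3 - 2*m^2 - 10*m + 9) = -8*m^5 + 5*m^4 - 3*m^3 + 2*m^2 + 17*m - 2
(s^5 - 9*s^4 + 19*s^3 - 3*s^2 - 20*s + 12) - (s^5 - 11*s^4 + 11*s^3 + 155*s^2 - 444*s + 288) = 2*s^4 + 8*s^3 - 158*s^2 + 424*s - 276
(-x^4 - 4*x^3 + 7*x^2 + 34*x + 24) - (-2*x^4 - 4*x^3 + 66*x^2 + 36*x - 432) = x^4 - 59*x^2 - 2*x + 456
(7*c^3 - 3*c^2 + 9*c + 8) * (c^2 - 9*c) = 7*c^5 - 66*c^4 + 36*c^3 - 73*c^2 - 72*c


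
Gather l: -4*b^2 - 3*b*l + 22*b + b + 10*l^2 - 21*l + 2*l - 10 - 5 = -4*b^2 + 23*b + 10*l^2 + l*(-3*b - 19) - 15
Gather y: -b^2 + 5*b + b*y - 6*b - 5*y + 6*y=-b^2 - b + y*(b + 1)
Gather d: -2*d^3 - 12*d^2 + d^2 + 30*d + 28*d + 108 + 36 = -2*d^3 - 11*d^2 + 58*d + 144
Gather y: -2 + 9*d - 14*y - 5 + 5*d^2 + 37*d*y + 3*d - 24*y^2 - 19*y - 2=5*d^2 + 12*d - 24*y^2 + y*(37*d - 33) - 9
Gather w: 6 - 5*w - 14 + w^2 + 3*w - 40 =w^2 - 2*w - 48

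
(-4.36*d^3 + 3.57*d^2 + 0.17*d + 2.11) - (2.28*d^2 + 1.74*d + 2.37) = -4.36*d^3 + 1.29*d^2 - 1.57*d - 0.26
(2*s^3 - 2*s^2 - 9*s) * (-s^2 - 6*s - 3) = -2*s^5 - 10*s^4 + 15*s^3 + 60*s^2 + 27*s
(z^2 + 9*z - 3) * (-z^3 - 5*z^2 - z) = -z^5 - 14*z^4 - 43*z^3 + 6*z^2 + 3*z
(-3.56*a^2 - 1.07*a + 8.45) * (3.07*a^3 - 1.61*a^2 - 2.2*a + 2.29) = -10.9292*a^5 + 2.4467*a^4 + 35.4962*a^3 - 19.4029*a^2 - 21.0403*a + 19.3505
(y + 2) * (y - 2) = y^2 - 4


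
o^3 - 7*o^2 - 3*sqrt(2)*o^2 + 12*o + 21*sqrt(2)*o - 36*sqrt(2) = (o - 4)*(o - 3)*(o - 3*sqrt(2))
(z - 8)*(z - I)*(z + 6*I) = z^3 - 8*z^2 + 5*I*z^2 + 6*z - 40*I*z - 48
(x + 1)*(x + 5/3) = x^2 + 8*x/3 + 5/3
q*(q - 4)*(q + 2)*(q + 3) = q^4 + q^3 - 14*q^2 - 24*q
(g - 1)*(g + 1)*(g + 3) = g^3 + 3*g^2 - g - 3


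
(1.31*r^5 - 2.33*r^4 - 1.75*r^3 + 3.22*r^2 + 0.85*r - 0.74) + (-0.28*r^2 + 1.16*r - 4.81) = 1.31*r^5 - 2.33*r^4 - 1.75*r^3 + 2.94*r^2 + 2.01*r - 5.55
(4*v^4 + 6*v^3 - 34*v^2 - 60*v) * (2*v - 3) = 8*v^5 - 86*v^3 - 18*v^2 + 180*v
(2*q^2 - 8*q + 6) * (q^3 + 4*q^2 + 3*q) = 2*q^5 - 20*q^3 + 18*q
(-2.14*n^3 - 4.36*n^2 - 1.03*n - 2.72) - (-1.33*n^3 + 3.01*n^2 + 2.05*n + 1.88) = -0.81*n^3 - 7.37*n^2 - 3.08*n - 4.6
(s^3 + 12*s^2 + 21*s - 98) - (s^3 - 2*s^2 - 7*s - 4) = 14*s^2 + 28*s - 94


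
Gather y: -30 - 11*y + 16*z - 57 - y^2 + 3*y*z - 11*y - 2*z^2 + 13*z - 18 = -y^2 + y*(3*z - 22) - 2*z^2 + 29*z - 105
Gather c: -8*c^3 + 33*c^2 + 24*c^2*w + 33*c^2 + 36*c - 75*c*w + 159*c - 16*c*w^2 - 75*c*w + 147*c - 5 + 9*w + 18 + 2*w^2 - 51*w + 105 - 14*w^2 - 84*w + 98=-8*c^3 + c^2*(24*w + 66) + c*(-16*w^2 - 150*w + 342) - 12*w^2 - 126*w + 216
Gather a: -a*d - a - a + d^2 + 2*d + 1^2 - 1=a*(-d - 2) + d^2 + 2*d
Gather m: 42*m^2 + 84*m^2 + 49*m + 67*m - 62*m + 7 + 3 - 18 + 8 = 126*m^2 + 54*m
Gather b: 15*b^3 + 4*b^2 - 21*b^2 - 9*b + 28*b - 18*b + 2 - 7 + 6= 15*b^3 - 17*b^2 + b + 1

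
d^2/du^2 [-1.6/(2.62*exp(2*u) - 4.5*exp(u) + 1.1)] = (-1.6*(5.24*exp(u) - 4.5)*(10.48*exp(u) - 9.0)*exp(u) + (16.768*exp(u) - 7.2)*(2.62*exp(2*u) - 4.5*exp(u) + 1.1))*exp(u)/(2.62*exp(2*u) - 4.5*exp(u) + 1.1)^3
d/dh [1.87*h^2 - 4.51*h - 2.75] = 3.74*h - 4.51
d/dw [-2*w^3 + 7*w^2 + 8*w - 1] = -6*w^2 + 14*w + 8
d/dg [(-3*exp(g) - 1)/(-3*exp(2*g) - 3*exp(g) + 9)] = (-(2*exp(g) + 1)*(3*exp(g) + 1)/3 + exp(2*g) + exp(g) - 3)*exp(g)/(exp(2*g) + exp(g) - 3)^2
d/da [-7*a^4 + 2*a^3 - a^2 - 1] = 2*a*(-14*a^2 + 3*a - 1)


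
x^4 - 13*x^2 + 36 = (x - 3)*(x - 2)*(x + 2)*(x + 3)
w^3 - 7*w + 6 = (w - 2)*(w - 1)*(w + 3)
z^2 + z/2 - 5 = (z - 2)*(z + 5/2)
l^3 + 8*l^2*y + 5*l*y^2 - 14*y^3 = (l - y)*(l + 2*y)*(l + 7*y)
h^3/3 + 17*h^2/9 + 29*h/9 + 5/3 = (h/3 + 1)*(h + 1)*(h + 5/3)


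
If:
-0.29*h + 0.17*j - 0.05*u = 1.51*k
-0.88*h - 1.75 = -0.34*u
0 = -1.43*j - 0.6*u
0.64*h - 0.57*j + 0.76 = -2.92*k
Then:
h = -8.61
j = 7.19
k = 3.03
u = -17.15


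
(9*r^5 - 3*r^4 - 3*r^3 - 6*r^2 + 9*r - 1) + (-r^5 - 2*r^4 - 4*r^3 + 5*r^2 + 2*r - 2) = 8*r^5 - 5*r^4 - 7*r^3 - r^2 + 11*r - 3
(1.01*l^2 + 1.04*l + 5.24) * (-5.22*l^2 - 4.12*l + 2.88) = -5.2722*l^4 - 9.59*l^3 - 28.7288*l^2 - 18.5936*l + 15.0912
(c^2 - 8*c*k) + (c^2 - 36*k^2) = 2*c^2 - 8*c*k - 36*k^2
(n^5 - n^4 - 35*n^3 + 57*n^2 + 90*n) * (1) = n^5 - n^4 - 35*n^3 + 57*n^2 + 90*n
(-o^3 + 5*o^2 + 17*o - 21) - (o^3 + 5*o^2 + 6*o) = -2*o^3 + 11*o - 21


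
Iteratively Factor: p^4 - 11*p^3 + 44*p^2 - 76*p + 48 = (p - 2)*(p^3 - 9*p^2 + 26*p - 24) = (p - 2)^2*(p^2 - 7*p + 12) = (p - 3)*(p - 2)^2*(p - 4)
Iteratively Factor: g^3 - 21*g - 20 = (g - 5)*(g^2 + 5*g + 4) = (g - 5)*(g + 4)*(g + 1)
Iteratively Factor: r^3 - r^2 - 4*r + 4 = (r - 1)*(r^2 - 4) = (r - 2)*(r - 1)*(r + 2)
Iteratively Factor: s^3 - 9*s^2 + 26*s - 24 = (s - 4)*(s^2 - 5*s + 6) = (s - 4)*(s - 2)*(s - 3)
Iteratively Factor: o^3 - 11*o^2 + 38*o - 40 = (o - 5)*(o^2 - 6*o + 8) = (o - 5)*(o - 2)*(o - 4)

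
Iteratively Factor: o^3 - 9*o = (o + 3)*(o^2 - 3*o) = o*(o + 3)*(o - 3)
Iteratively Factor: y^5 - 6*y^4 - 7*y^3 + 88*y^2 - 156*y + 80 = (y - 5)*(y^4 - y^3 - 12*y^2 + 28*y - 16) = (y - 5)*(y + 4)*(y^3 - 5*y^2 + 8*y - 4) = (y - 5)*(y - 2)*(y + 4)*(y^2 - 3*y + 2) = (y - 5)*(y - 2)*(y - 1)*(y + 4)*(y - 2)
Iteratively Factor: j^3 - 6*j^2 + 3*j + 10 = (j - 5)*(j^2 - j - 2) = (j - 5)*(j + 1)*(j - 2)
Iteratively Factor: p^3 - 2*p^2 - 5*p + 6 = (p - 3)*(p^2 + p - 2) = (p - 3)*(p + 2)*(p - 1)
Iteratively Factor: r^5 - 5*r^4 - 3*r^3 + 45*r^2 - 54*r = (r - 2)*(r^4 - 3*r^3 - 9*r^2 + 27*r) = r*(r - 2)*(r^3 - 3*r^2 - 9*r + 27) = r*(r - 2)*(r + 3)*(r^2 - 6*r + 9) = r*(r - 3)*(r - 2)*(r + 3)*(r - 3)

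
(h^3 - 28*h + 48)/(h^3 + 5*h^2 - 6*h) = (h^2 - 6*h + 8)/(h*(h - 1))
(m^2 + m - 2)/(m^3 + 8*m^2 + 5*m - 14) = 1/(m + 7)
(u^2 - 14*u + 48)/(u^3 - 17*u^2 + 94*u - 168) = (u - 8)/(u^2 - 11*u + 28)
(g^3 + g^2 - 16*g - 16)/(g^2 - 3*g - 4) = g + 4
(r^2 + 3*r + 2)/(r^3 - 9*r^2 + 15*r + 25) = (r + 2)/(r^2 - 10*r + 25)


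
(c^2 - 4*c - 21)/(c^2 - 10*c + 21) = (c + 3)/(c - 3)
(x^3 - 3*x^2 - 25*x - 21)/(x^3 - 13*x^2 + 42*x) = (x^2 + 4*x + 3)/(x*(x - 6))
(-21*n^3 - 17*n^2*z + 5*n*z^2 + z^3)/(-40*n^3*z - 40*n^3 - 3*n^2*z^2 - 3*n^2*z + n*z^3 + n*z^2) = (21*n^3 + 17*n^2*z - 5*n*z^2 - z^3)/(n*(40*n^2*z + 40*n^2 + 3*n*z^2 + 3*n*z - z^3 - z^2))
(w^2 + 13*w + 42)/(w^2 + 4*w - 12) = (w + 7)/(w - 2)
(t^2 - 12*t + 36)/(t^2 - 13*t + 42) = (t - 6)/(t - 7)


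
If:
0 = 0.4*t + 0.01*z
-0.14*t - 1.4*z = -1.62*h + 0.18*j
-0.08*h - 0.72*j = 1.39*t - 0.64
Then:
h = 0.856821646341463*z + 0.0975609756097561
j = 0.878048780487805 - 0.0469385162601626*z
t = -0.025*z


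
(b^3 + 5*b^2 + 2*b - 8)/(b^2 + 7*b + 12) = (b^2 + b - 2)/(b + 3)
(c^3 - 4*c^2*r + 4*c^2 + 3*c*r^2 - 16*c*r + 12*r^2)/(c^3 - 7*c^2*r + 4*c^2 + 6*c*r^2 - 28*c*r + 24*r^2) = (-c + 3*r)/(-c + 6*r)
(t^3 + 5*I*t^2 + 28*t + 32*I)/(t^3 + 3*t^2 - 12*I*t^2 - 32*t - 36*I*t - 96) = (t^2 + 9*I*t - 8)/(t^2 + t*(3 - 8*I) - 24*I)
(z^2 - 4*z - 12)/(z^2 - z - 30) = (z + 2)/(z + 5)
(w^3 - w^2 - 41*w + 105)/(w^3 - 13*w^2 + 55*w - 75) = (w + 7)/(w - 5)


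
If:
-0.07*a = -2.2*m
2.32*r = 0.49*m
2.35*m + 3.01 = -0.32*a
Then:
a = -7.62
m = -0.24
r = -0.05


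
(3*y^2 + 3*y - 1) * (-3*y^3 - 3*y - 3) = -9*y^5 - 9*y^4 - 6*y^3 - 18*y^2 - 6*y + 3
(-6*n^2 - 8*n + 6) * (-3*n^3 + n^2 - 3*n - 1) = 18*n^5 + 18*n^4 - 8*n^3 + 36*n^2 - 10*n - 6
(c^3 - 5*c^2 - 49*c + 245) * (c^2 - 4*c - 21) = c^5 - 9*c^4 - 50*c^3 + 546*c^2 + 49*c - 5145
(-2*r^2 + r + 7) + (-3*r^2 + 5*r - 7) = -5*r^2 + 6*r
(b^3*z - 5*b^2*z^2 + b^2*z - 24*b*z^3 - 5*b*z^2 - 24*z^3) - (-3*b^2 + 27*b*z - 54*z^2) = b^3*z - 5*b^2*z^2 + b^2*z + 3*b^2 - 24*b*z^3 - 5*b*z^2 - 27*b*z - 24*z^3 + 54*z^2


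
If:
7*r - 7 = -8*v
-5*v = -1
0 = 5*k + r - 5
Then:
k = 148/175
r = 27/35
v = 1/5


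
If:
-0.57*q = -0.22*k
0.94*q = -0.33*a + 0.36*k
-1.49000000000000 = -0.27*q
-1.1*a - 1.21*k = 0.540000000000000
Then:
No Solution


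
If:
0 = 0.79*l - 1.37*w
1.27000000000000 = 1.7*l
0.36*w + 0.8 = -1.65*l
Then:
No Solution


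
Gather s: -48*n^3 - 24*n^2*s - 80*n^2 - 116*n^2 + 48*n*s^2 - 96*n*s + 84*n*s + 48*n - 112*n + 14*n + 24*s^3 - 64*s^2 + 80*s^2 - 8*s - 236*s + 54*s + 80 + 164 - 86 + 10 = -48*n^3 - 196*n^2 - 50*n + 24*s^3 + s^2*(48*n + 16) + s*(-24*n^2 - 12*n - 190) + 168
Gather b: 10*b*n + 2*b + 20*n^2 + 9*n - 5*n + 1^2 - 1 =b*(10*n + 2) + 20*n^2 + 4*n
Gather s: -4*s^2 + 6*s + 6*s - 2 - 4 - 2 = -4*s^2 + 12*s - 8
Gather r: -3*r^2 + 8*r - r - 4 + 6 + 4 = -3*r^2 + 7*r + 6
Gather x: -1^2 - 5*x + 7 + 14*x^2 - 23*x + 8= 14*x^2 - 28*x + 14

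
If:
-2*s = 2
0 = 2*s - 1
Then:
No Solution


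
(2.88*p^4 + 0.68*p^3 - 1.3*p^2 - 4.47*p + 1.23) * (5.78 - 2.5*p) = -7.2*p^5 + 14.9464*p^4 + 7.1804*p^3 + 3.661*p^2 - 28.9116*p + 7.1094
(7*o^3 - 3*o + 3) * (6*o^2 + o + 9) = 42*o^5 + 7*o^4 + 45*o^3 + 15*o^2 - 24*o + 27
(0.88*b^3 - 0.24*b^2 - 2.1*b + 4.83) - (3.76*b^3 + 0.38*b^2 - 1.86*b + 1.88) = -2.88*b^3 - 0.62*b^2 - 0.24*b + 2.95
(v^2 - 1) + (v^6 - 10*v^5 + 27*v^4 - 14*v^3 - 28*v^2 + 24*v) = v^6 - 10*v^5 + 27*v^4 - 14*v^3 - 27*v^2 + 24*v - 1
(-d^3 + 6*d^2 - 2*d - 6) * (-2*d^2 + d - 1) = 2*d^5 - 13*d^4 + 11*d^3 + 4*d^2 - 4*d + 6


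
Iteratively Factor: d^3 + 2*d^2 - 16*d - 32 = (d + 4)*(d^2 - 2*d - 8) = (d - 4)*(d + 4)*(d + 2)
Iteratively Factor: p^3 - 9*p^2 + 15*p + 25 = (p - 5)*(p^2 - 4*p - 5) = (p - 5)^2*(p + 1)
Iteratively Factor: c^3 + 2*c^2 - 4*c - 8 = (c + 2)*(c^2 - 4) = (c + 2)^2*(c - 2)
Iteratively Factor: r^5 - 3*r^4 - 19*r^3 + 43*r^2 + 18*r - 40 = (r - 2)*(r^4 - r^3 - 21*r^2 + r + 20) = (r - 2)*(r - 1)*(r^3 - 21*r - 20) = (r - 2)*(r - 1)*(r + 4)*(r^2 - 4*r - 5) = (r - 2)*(r - 1)*(r + 1)*(r + 4)*(r - 5)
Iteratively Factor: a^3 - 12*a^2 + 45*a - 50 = (a - 5)*(a^2 - 7*a + 10) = (a - 5)*(a - 2)*(a - 5)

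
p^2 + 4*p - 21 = (p - 3)*(p + 7)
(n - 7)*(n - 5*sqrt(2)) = n^2 - 5*sqrt(2)*n - 7*n + 35*sqrt(2)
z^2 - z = z*(z - 1)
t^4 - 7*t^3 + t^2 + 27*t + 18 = (t - 6)*(t - 3)*(t + 1)^2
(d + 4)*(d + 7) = d^2 + 11*d + 28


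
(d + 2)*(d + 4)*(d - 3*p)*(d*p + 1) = d^4*p - 3*d^3*p^2 + 6*d^3*p + d^3 - 18*d^2*p^2 + 5*d^2*p + 6*d^2 - 24*d*p^2 - 18*d*p + 8*d - 24*p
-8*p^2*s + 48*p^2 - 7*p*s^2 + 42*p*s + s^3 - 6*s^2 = (-8*p + s)*(p + s)*(s - 6)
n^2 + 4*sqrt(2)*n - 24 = (n - 2*sqrt(2))*(n + 6*sqrt(2))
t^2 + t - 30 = (t - 5)*(t + 6)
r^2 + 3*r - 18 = (r - 3)*(r + 6)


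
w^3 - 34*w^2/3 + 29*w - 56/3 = (w - 8)*(w - 7/3)*(w - 1)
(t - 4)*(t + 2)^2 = t^3 - 12*t - 16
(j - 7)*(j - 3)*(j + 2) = j^3 - 8*j^2 + j + 42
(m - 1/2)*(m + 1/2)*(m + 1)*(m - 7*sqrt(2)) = m^4 - 7*sqrt(2)*m^3 + m^3 - 7*sqrt(2)*m^2 - m^2/4 - m/4 + 7*sqrt(2)*m/4 + 7*sqrt(2)/4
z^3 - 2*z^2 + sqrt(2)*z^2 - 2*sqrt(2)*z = z*(z - 2)*(z + sqrt(2))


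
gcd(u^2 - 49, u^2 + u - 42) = u + 7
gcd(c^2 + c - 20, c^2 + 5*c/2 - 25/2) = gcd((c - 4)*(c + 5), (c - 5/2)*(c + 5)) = c + 5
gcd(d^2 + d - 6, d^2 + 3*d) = d + 3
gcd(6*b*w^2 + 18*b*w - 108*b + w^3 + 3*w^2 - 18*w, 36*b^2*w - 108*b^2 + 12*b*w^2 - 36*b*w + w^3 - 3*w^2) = 6*b*w - 18*b + w^2 - 3*w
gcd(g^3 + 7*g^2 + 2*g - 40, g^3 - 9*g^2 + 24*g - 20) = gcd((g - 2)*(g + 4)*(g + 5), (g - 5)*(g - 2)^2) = g - 2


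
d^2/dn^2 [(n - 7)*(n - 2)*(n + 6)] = 6*n - 6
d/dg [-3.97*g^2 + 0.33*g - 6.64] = 0.33 - 7.94*g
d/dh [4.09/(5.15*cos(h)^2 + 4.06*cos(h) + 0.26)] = (42.127*cos(h) + 16.6054)*sin(h)/(5.15*cos(h)^2 + 4.06*cos(h) + 0.26)^2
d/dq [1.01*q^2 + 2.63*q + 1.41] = 2.02*q + 2.63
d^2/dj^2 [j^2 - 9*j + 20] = 2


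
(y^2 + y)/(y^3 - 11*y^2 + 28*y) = (y + 1)/(y^2 - 11*y + 28)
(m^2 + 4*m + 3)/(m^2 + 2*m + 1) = (m + 3)/(m + 1)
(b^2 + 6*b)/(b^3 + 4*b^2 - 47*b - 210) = b/(b^2 - 2*b - 35)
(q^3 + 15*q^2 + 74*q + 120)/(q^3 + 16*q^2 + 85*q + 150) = (q + 4)/(q + 5)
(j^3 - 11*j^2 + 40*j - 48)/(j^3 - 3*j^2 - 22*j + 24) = (j^3 - 11*j^2 + 40*j - 48)/(j^3 - 3*j^2 - 22*j + 24)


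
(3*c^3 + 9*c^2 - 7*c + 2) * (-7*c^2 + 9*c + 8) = -21*c^5 - 36*c^4 + 154*c^3 - 5*c^2 - 38*c + 16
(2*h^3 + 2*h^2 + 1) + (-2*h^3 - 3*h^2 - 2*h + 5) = -h^2 - 2*h + 6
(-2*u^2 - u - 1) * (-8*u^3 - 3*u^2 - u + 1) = 16*u^5 + 14*u^4 + 13*u^3 + 2*u^2 - 1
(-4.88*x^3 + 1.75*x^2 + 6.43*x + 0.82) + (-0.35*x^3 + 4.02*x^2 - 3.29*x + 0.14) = -5.23*x^3 + 5.77*x^2 + 3.14*x + 0.96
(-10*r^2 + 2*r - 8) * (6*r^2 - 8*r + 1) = -60*r^4 + 92*r^3 - 74*r^2 + 66*r - 8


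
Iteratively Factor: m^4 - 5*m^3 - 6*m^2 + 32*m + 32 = (m + 1)*(m^3 - 6*m^2 + 32) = (m + 1)*(m + 2)*(m^2 - 8*m + 16) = (m - 4)*(m + 1)*(m + 2)*(m - 4)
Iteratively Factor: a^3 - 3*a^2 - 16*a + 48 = (a + 4)*(a^2 - 7*a + 12) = (a - 4)*(a + 4)*(a - 3)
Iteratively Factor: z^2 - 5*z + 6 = (z - 2)*(z - 3)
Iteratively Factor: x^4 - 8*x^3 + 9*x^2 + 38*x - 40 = (x + 2)*(x^3 - 10*x^2 + 29*x - 20) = (x - 4)*(x + 2)*(x^2 - 6*x + 5) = (x - 4)*(x - 1)*(x + 2)*(x - 5)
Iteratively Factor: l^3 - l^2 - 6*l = (l)*(l^2 - l - 6) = l*(l + 2)*(l - 3)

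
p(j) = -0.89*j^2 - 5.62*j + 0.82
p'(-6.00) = 5.06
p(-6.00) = 2.50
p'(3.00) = -10.96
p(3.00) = -24.05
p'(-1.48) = -2.99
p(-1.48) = 7.19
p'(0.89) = -7.20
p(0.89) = -4.89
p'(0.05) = -5.71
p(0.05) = 0.54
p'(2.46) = -10.00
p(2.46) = -18.39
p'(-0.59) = -4.57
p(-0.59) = 3.83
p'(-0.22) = -5.23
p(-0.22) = 2.01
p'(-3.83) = 1.20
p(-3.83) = 9.29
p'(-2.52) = -1.13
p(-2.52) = 9.33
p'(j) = -1.78*j - 5.62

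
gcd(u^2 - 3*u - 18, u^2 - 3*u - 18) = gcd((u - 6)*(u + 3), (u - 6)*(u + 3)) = u^2 - 3*u - 18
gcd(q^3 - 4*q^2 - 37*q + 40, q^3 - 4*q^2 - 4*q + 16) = 1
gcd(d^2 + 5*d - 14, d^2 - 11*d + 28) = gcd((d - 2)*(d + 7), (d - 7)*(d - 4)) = 1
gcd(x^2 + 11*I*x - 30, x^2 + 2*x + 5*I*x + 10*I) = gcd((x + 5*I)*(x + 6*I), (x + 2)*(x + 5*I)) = x + 5*I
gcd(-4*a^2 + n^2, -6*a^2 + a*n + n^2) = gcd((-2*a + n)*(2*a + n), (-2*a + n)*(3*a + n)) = 2*a - n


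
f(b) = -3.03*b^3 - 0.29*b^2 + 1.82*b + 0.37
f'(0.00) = 1.82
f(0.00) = 0.37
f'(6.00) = -328.90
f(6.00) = -653.63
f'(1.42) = -17.33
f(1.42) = -6.31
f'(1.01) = -8.04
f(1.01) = -1.21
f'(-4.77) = -202.24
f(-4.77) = 313.94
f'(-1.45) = -16.45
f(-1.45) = 6.36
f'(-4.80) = -204.83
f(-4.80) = 320.05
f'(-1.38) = -14.69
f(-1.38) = 5.27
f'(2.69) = -65.52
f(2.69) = -55.81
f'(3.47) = -109.64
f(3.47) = -123.41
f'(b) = -9.09*b^2 - 0.58*b + 1.82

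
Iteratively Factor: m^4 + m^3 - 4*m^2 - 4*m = (m)*(m^3 + m^2 - 4*m - 4) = m*(m - 2)*(m^2 + 3*m + 2) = m*(m - 2)*(m + 2)*(m + 1)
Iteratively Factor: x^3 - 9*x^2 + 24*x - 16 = (x - 4)*(x^2 - 5*x + 4) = (x - 4)^2*(x - 1)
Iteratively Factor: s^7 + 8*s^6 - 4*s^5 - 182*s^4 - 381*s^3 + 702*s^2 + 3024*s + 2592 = (s + 3)*(s^6 + 5*s^5 - 19*s^4 - 125*s^3 - 6*s^2 + 720*s + 864) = (s - 3)*(s + 3)*(s^5 + 8*s^4 + 5*s^3 - 110*s^2 - 336*s - 288) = (s - 3)*(s + 3)^2*(s^4 + 5*s^3 - 10*s^2 - 80*s - 96) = (s - 4)*(s - 3)*(s + 3)^2*(s^3 + 9*s^2 + 26*s + 24) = (s - 4)*(s - 3)*(s + 2)*(s + 3)^2*(s^2 + 7*s + 12) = (s - 4)*(s - 3)*(s + 2)*(s + 3)^2*(s + 4)*(s + 3)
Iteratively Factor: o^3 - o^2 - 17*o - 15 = (o + 1)*(o^2 - 2*o - 15) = (o + 1)*(o + 3)*(o - 5)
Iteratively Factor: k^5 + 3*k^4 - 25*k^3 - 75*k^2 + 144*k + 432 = (k + 3)*(k^4 - 25*k^2 + 144) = (k - 4)*(k + 3)*(k^3 + 4*k^2 - 9*k - 36) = (k - 4)*(k - 3)*(k + 3)*(k^2 + 7*k + 12) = (k - 4)*(k - 3)*(k + 3)*(k + 4)*(k + 3)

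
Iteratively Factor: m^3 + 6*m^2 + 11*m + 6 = (m + 2)*(m^2 + 4*m + 3) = (m + 2)*(m + 3)*(m + 1)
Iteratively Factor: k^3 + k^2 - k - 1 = (k + 1)*(k^2 - 1) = (k - 1)*(k + 1)*(k + 1)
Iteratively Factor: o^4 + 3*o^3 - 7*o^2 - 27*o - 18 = (o - 3)*(o^3 + 6*o^2 + 11*o + 6) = (o - 3)*(o + 3)*(o^2 + 3*o + 2) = (o - 3)*(o + 1)*(o + 3)*(o + 2)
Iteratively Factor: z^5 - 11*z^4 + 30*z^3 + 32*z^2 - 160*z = (z - 4)*(z^4 - 7*z^3 + 2*z^2 + 40*z) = (z - 4)^2*(z^3 - 3*z^2 - 10*z) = (z - 5)*(z - 4)^2*(z^2 + 2*z) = (z - 5)*(z - 4)^2*(z + 2)*(z)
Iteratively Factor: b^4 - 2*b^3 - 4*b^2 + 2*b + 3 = (b + 1)*(b^3 - 3*b^2 - b + 3) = (b - 3)*(b + 1)*(b^2 - 1) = (b - 3)*(b + 1)^2*(b - 1)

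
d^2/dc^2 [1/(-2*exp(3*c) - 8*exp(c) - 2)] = (-(3*exp(2*c) + 4)^2*exp(c) + (9*exp(2*c) + 4)*(exp(3*c) + 4*exp(c) + 1)/2)*exp(c)/(exp(3*c) + 4*exp(c) + 1)^3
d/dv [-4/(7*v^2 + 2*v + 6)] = 8*(7*v + 1)/(7*v^2 + 2*v + 6)^2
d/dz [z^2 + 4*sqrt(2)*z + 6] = 2*z + 4*sqrt(2)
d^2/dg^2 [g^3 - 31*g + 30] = 6*g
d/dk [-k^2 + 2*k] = 2 - 2*k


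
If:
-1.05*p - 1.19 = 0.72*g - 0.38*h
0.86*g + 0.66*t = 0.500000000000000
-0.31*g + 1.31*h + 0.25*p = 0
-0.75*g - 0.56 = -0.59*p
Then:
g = -1.10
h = -0.17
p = -0.44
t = 2.19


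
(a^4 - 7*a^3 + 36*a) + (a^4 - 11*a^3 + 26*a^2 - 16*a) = 2*a^4 - 18*a^3 + 26*a^2 + 20*a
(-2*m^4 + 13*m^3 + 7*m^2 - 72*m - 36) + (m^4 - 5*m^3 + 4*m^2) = -m^4 + 8*m^3 + 11*m^2 - 72*m - 36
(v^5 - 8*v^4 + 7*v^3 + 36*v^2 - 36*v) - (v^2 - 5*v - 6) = v^5 - 8*v^4 + 7*v^3 + 35*v^2 - 31*v + 6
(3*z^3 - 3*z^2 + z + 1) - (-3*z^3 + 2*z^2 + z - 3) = 6*z^3 - 5*z^2 + 4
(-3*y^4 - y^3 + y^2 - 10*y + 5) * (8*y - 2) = -24*y^5 - 2*y^4 + 10*y^3 - 82*y^2 + 60*y - 10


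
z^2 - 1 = (z - 1)*(z + 1)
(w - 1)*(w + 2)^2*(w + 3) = w^4 + 6*w^3 + 9*w^2 - 4*w - 12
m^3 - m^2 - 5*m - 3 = (m - 3)*(m + 1)^2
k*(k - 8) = k^2 - 8*k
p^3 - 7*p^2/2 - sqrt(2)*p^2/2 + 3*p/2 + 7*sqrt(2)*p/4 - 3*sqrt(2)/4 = (p - 3)*(p - 1/2)*(p - sqrt(2)/2)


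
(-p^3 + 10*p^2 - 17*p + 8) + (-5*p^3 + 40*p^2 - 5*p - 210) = -6*p^3 + 50*p^2 - 22*p - 202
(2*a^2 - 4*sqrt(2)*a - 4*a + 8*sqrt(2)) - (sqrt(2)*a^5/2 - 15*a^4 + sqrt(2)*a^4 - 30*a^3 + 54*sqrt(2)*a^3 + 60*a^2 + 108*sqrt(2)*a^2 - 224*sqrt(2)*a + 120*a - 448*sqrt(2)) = -sqrt(2)*a^5/2 - sqrt(2)*a^4 + 15*a^4 - 54*sqrt(2)*a^3 + 30*a^3 - 108*sqrt(2)*a^2 - 58*a^2 - 124*a + 220*sqrt(2)*a + 456*sqrt(2)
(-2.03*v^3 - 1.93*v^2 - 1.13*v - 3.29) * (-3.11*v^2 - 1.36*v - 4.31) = 6.3133*v^5 + 8.7631*v^4 + 14.8884*v^3 + 20.087*v^2 + 9.3447*v + 14.1799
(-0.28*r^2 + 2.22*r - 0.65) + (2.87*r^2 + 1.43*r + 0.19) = 2.59*r^2 + 3.65*r - 0.46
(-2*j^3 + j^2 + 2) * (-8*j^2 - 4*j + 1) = 16*j^5 - 6*j^3 - 15*j^2 - 8*j + 2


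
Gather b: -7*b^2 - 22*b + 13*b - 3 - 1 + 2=-7*b^2 - 9*b - 2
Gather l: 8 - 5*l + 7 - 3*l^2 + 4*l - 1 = -3*l^2 - l + 14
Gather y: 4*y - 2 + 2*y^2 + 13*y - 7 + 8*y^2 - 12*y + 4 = 10*y^2 + 5*y - 5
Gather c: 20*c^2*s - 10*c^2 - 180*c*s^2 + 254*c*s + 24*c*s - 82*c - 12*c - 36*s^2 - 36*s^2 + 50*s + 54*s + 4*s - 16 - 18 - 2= c^2*(20*s - 10) + c*(-180*s^2 + 278*s - 94) - 72*s^2 + 108*s - 36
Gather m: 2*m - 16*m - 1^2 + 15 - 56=-14*m - 42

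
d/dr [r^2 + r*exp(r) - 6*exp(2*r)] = r*exp(r) + 2*r - 12*exp(2*r) + exp(r)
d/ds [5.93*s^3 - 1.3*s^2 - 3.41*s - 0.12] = 17.79*s^2 - 2.6*s - 3.41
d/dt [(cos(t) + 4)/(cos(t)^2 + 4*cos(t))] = sin(t)/cos(t)^2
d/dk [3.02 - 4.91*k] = -4.91000000000000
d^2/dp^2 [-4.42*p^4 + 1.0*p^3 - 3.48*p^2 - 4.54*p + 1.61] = -53.04*p^2 + 6.0*p - 6.96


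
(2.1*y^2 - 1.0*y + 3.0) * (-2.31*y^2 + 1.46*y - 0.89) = -4.851*y^4 + 5.376*y^3 - 10.259*y^2 + 5.27*y - 2.67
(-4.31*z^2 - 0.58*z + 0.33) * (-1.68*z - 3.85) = 7.2408*z^3 + 17.5679*z^2 + 1.6786*z - 1.2705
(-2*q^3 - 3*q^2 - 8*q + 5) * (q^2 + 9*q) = -2*q^5 - 21*q^4 - 35*q^3 - 67*q^2 + 45*q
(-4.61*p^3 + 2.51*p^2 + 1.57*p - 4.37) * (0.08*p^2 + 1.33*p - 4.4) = -0.3688*p^5 - 5.9305*p^4 + 23.7479*p^3 - 9.3055*p^2 - 12.7201*p + 19.228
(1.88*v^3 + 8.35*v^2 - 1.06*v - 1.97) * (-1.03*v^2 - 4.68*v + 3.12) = -1.9364*v^5 - 17.3989*v^4 - 32.1206*v^3 + 33.0419*v^2 + 5.9124*v - 6.1464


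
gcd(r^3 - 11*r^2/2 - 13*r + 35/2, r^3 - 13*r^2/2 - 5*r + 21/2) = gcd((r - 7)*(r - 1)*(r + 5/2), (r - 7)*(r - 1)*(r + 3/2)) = r^2 - 8*r + 7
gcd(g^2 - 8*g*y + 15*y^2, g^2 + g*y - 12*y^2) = -g + 3*y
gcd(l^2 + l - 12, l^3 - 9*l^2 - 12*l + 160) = l + 4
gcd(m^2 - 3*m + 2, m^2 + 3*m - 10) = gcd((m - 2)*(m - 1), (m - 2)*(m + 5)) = m - 2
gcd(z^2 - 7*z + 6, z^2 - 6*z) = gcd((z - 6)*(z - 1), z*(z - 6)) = z - 6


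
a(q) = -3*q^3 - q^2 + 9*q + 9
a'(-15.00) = -1986.00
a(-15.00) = 9774.00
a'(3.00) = -78.00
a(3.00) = -54.00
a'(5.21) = -245.72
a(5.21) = -395.52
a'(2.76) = -65.08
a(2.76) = -36.85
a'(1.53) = -15.13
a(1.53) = 9.68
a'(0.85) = 0.80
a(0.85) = 14.09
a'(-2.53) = -43.55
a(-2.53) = 28.41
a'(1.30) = -8.81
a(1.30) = 12.42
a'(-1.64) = -11.93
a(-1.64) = 4.78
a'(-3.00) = -66.00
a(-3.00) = 54.00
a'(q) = -9*q^2 - 2*q + 9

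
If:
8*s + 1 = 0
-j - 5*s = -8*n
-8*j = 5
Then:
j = -5/8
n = -5/32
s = -1/8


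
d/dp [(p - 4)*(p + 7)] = 2*p + 3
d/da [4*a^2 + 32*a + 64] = 8*a + 32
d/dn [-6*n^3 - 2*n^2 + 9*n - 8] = -18*n^2 - 4*n + 9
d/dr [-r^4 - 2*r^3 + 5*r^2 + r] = -4*r^3 - 6*r^2 + 10*r + 1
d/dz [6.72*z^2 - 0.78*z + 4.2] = 13.44*z - 0.78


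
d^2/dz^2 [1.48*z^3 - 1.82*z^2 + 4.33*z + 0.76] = 8.88*z - 3.64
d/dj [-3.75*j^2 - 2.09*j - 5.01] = -7.5*j - 2.09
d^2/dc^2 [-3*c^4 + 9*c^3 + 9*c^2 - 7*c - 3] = -36*c^2 + 54*c + 18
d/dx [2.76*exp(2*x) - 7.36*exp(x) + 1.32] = (5.52*exp(x) - 7.36)*exp(x)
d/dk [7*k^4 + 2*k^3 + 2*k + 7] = 28*k^3 + 6*k^2 + 2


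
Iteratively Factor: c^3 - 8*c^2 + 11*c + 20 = (c - 5)*(c^2 - 3*c - 4) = (c - 5)*(c + 1)*(c - 4)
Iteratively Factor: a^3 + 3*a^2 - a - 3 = (a - 1)*(a^2 + 4*a + 3) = (a - 1)*(a + 3)*(a + 1)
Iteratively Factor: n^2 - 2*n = (n - 2)*(n)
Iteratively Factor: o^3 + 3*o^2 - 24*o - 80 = (o + 4)*(o^2 - o - 20) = (o - 5)*(o + 4)*(o + 4)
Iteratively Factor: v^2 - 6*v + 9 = (v - 3)*(v - 3)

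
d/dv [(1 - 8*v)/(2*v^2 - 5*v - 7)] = (16*v^2 - 4*v + 61)/(4*v^4 - 20*v^3 - 3*v^2 + 70*v + 49)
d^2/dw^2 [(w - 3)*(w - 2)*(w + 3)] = 6*w - 4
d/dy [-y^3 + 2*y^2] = y*(4 - 3*y)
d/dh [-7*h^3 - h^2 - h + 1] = -21*h^2 - 2*h - 1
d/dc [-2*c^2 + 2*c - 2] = 2 - 4*c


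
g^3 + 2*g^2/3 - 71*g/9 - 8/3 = (g - 8/3)*(g + 1/3)*(g + 3)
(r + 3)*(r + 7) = r^2 + 10*r + 21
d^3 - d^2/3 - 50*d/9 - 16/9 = (d - 8/3)*(d + 1/3)*(d + 2)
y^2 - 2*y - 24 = (y - 6)*(y + 4)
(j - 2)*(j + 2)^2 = j^3 + 2*j^2 - 4*j - 8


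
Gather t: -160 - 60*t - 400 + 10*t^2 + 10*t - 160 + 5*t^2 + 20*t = 15*t^2 - 30*t - 720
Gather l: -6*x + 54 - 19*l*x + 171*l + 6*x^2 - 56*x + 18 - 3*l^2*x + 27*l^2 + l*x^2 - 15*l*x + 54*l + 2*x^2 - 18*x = l^2*(27 - 3*x) + l*(x^2 - 34*x + 225) + 8*x^2 - 80*x + 72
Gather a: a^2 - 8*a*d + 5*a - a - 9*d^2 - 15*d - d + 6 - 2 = a^2 + a*(4 - 8*d) - 9*d^2 - 16*d + 4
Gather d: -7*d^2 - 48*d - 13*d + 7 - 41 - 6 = -7*d^2 - 61*d - 40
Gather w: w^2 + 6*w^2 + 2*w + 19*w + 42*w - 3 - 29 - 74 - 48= 7*w^2 + 63*w - 154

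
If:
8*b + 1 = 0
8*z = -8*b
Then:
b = -1/8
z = 1/8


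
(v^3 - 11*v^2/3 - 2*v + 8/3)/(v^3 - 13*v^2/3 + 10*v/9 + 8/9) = 3*(v + 1)/(3*v + 1)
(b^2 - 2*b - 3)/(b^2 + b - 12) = (b + 1)/(b + 4)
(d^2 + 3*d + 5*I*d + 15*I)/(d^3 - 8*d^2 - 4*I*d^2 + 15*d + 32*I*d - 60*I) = (d^2 + d*(3 + 5*I) + 15*I)/(d^3 - 4*d^2*(2 + I) + d*(15 + 32*I) - 60*I)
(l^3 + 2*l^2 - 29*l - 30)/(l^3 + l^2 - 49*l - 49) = (l^2 + l - 30)/(l^2 - 49)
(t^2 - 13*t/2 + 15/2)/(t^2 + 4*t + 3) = (2*t^2 - 13*t + 15)/(2*(t^2 + 4*t + 3))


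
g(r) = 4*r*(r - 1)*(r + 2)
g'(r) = 4*r*(r - 1) + 4*r*(r + 2) + 4*(r - 1)*(r + 2)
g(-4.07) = -170.86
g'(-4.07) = 158.22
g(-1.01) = 8.04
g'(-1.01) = -3.84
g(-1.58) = 6.85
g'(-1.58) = 9.32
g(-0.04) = 0.33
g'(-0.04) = -8.30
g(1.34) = 6.09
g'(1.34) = 24.27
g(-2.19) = -5.31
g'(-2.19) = 32.03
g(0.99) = -0.12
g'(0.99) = 11.68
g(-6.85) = -1043.19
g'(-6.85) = 500.27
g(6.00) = 960.00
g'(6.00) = 472.00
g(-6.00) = -672.00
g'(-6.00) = 376.00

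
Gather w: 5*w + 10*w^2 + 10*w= 10*w^2 + 15*w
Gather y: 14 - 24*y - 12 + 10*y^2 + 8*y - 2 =10*y^2 - 16*y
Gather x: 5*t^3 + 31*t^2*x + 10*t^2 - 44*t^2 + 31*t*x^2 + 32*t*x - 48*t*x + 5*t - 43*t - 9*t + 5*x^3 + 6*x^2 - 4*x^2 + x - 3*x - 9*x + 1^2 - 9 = 5*t^3 - 34*t^2 - 47*t + 5*x^3 + x^2*(31*t + 2) + x*(31*t^2 - 16*t - 11) - 8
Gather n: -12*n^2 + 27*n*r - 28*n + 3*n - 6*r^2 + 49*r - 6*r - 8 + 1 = -12*n^2 + n*(27*r - 25) - 6*r^2 + 43*r - 7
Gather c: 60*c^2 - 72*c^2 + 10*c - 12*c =-12*c^2 - 2*c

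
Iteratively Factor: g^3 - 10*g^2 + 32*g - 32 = (g - 2)*(g^2 - 8*g + 16) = (g - 4)*(g - 2)*(g - 4)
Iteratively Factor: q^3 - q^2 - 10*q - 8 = (q + 2)*(q^2 - 3*q - 4) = (q + 1)*(q + 2)*(q - 4)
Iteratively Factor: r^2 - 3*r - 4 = (r - 4)*(r + 1)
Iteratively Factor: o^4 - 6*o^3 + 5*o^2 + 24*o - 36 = (o - 2)*(o^3 - 4*o^2 - 3*o + 18) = (o - 2)*(o + 2)*(o^2 - 6*o + 9) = (o - 3)*(o - 2)*(o + 2)*(o - 3)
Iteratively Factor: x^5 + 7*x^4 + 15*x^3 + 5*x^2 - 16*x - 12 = (x + 1)*(x^4 + 6*x^3 + 9*x^2 - 4*x - 12) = (x + 1)*(x + 2)*(x^3 + 4*x^2 + x - 6) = (x + 1)*(x + 2)^2*(x^2 + 2*x - 3) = (x - 1)*(x + 1)*(x + 2)^2*(x + 3)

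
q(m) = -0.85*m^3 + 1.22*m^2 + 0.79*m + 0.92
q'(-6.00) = -105.65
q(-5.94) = 217.42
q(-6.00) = 223.70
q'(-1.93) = -13.42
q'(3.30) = -18.93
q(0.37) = 1.34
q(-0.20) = 0.82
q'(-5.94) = -103.68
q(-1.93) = 10.05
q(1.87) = 1.11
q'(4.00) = -30.25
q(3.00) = -8.68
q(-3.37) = 44.64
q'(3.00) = -14.84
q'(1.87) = -3.56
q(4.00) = -30.80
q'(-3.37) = -36.39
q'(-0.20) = 0.20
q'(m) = -2.55*m^2 + 2.44*m + 0.79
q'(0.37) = 1.34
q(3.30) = -13.73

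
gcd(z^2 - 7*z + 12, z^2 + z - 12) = z - 3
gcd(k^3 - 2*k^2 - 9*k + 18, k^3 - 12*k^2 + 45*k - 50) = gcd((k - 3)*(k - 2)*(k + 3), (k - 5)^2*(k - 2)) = k - 2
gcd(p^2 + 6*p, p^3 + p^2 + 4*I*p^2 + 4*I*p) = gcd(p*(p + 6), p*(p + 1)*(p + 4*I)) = p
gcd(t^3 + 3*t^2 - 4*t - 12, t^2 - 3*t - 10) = t + 2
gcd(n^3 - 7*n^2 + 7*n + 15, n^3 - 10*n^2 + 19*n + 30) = n^2 - 4*n - 5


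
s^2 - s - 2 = (s - 2)*(s + 1)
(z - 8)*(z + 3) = z^2 - 5*z - 24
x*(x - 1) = x^2 - x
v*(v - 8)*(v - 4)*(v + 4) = v^4 - 8*v^3 - 16*v^2 + 128*v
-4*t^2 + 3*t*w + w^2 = (-t + w)*(4*t + w)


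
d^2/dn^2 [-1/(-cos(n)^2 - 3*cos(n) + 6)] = (-4*sin(n)^4 + 35*sin(n)^2 - 27*cos(n)/4 - 9*cos(3*n)/4 - 1)/(-sin(n)^2 + 3*cos(n) - 5)^3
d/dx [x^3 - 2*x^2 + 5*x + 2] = 3*x^2 - 4*x + 5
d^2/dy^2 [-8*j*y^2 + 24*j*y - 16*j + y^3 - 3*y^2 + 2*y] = -16*j + 6*y - 6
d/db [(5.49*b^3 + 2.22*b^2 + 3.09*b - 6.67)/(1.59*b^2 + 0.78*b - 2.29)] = (8.7291*b^4 + 8.5644*b^3 - 40.8978*b^2 + 11.043*b - 1.8735)/(2.5281*b^4 + 2.4804*b^3 - 6.6738*b^2 - 3.5724*b + 5.2441)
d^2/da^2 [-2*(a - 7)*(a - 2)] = -4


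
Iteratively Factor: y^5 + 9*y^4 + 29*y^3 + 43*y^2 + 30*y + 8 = (y + 1)*(y^4 + 8*y^3 + 21*y^2 + 22*y + 8) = (y + 1)*(y + 2)*(y^3 + 6*y^2 + 9*y + 4) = (y + 1)*(y + 2)*(y + 4)*(y^2 + 2*y + 1) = (y + 1)^2*(y + 2)*(y + 4)*(y + 1)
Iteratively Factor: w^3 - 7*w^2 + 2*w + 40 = (w - 5)*(w^2 - 2*w - 8) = (w - 5)*(w - 4)*(w + 2)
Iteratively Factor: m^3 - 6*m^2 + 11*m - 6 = (m - 1)*(m^2 - 5*m + 6) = (m - 2)*(m - 1)*(m - 3)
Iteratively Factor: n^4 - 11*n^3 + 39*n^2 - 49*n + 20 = (n - 1)*(n^3 - 10*n^2 + 29*n - 20) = (n - 4)*(n - 1)*(n^2 - 6*n + 5) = (n - 4)*(n - 1)^2*(n - 5)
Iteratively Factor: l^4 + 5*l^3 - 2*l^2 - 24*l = (l + 3)*(l^3 + 2*l^2 - 8*l) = l*(l + 3)*(l^2 + 2*l - 8) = l*(l + 3)*(l + 4)*(l - 2)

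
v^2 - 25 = (v - 5)*(v + 5)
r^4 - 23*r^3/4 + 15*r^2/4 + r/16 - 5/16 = (r - 5)*(r - 1/2)^2*(r + 1/4)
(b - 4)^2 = b^2 - 8*b + 16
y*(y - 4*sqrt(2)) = y^2 - 4*sqrt(2)*y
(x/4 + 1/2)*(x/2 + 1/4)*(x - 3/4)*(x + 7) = x^4/8 + 35*x^3/32 + 91*x^2/64 - 55*x/64 - 21/32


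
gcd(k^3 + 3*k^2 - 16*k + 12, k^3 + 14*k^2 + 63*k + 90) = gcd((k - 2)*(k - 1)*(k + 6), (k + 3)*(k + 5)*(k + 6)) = k + 6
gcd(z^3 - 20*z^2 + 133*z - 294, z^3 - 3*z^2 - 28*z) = z - 7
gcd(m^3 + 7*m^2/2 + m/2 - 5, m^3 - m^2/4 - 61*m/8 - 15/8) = m + 5/2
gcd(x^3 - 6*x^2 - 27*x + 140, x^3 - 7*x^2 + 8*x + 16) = x - 4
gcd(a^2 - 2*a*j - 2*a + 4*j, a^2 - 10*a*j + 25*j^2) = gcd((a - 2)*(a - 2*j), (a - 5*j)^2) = 1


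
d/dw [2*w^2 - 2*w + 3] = 4*w - 2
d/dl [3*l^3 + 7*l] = 9*l^2 + 7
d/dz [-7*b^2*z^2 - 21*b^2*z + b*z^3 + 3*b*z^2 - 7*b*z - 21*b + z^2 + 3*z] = -14*b^2*z - 21*b^2 + 3*b*z^2 + 6*b*z - 7*b + 2*z + 3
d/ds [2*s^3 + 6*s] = 6*s^2 + 6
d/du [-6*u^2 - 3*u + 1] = -12*u - 3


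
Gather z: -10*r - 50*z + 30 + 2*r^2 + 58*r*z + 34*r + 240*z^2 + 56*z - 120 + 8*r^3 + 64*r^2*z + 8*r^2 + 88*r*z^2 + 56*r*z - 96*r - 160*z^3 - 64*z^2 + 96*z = 8*r^3 + 10*r^2 - 72*r - 160*z^3 + z^2*(88*r + 176) + z*(64*r^2 + 114*r + 102) - 90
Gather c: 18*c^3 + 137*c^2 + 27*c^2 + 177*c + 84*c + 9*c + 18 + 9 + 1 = 18*c^3 + 164*c^2 + 270*c + 28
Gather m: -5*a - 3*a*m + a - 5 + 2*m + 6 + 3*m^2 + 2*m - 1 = -4*a + 3*m^2 + m*(4 - 3*a)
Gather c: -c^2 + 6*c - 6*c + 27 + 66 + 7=100 - c^2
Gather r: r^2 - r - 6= r^2 - r - 6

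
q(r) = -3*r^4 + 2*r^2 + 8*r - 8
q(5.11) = -1960.42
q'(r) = -12*r^3 + 4*r + 8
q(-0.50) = -11.69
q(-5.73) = -3222.17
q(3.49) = -400.78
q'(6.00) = -2560.00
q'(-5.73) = 2242.67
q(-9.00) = -19601.00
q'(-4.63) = 1180.51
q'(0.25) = 8.81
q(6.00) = -3776.00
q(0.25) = -5.89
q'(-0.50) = 7.50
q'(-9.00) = 8720.00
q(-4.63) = -1380.79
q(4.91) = -1664.11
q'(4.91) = -1392.81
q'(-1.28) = 28.05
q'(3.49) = -488.14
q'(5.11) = -1572.75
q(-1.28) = -23.02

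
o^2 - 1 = (o - 1)*(o + 1)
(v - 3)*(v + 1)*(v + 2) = v^3 - 7*v - 6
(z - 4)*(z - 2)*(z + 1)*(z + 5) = z^4 - 23*z^2 + 18*z + 40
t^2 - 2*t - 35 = (t - 7)*(t + 5)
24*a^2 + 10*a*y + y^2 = (4*a + y)*(6*a + y)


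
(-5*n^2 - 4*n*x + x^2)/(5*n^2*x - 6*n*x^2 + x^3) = (n + x)/(x*(-n + x))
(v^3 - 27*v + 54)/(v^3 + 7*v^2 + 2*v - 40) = (v^3 - 27*v + 54)/(v^3 + 7*v^2 + 2*v - 40)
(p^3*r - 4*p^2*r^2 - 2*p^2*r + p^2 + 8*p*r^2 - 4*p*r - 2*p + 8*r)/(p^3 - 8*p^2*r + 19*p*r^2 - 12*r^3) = (p^2*r - 2*p*r + p - 2)/(p^2 - 4*p*r + 3*r^2)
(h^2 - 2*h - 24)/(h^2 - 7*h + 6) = (h + 4)/(h - 1)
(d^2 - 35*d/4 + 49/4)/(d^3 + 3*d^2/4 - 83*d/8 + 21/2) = 2*(d - 7)/(2*d^2 + 5*d - 12)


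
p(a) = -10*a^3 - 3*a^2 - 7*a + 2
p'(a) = -30*a^2 - 6*a - 7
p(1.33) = -36.14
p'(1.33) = -68.05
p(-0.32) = 4.26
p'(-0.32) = -8.15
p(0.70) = -7.80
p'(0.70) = -25.90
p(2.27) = -146.32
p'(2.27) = -175.21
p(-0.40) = 4.96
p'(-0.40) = -9.40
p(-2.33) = 128.52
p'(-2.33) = -155.89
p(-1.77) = 60.44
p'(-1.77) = -90.37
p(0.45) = -2.67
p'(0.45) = -15.78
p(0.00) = 2.00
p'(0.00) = -7.00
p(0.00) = 2.00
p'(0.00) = -7.00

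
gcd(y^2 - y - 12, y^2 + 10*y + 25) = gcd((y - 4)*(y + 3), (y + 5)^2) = 1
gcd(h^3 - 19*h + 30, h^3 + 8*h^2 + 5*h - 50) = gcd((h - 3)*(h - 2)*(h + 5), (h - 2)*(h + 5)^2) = h^2 + 3*h - 10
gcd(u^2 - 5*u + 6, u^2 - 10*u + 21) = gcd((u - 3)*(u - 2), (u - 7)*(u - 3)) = u - 3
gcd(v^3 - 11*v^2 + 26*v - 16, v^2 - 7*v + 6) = v - 1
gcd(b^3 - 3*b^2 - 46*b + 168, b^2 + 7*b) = b + 7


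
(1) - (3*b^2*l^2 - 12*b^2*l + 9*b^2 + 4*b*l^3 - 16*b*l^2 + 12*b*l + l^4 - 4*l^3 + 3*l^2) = -3*b^2*l^2 + 12*b^2*l - 9*b^2 - 4*b*l^3 + 16*b*l^2 - 12*b*l - l^4 + 4*l^3 - 3*l^2 + 1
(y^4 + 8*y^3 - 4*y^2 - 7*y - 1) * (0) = 0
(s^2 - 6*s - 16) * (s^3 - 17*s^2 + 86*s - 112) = s^5 - 23*s^4 + 172*s^3 - 356*s^2 - 704*s + 1792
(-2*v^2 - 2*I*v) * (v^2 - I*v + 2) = -2*v^4 - 6*v^2 - 4*I*v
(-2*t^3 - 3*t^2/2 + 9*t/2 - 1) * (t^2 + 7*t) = -2*t^5 - 31*t^4/2 - 6*t^3 + 61*t^2/2 - 7*t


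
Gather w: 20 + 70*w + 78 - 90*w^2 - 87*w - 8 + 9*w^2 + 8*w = -81*w^2 - 9*w + 90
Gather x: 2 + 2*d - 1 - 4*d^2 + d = -4*d^2 + 3*d + 1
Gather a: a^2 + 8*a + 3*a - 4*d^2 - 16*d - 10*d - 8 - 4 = a^2 + 11*a - 4*d^2 - 26*d - 12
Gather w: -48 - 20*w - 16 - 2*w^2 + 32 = -2*w^2 - 20*w - 32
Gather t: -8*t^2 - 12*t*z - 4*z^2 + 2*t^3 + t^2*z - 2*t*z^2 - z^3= 2*t^3 + t^2*(z - 8) + t*(-2*z^2 - 12*z) - z^3 - 4*z^2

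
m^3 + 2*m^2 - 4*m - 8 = (m - 2)*(m + 2)^2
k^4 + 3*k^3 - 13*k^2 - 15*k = k*(k - 3)*(k + 1)*(k + 5)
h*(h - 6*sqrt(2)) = h^2 - 6*sqrt(2)*h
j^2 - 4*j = j*(j - 4)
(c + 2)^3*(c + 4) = c^4 + 10*c^3 + 36*c^2 + 56*c + 32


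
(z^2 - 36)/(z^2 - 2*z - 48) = (z - 6)/(z - 8)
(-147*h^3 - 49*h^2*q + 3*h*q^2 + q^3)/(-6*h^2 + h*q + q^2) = (-49*h^2 + q^2)/(-2*h + q)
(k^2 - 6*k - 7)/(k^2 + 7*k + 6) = (k - 7)/(k + 6)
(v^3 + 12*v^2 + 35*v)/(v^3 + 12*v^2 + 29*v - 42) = v*(v + 5)/(v^2 + 5*v - 6)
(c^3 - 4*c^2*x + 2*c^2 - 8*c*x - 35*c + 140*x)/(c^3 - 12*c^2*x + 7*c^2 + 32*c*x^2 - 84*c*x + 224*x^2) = (5 - c)/(-c + 8*x)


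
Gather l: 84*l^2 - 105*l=84*l^2 - 105*l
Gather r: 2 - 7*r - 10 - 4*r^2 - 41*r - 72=-4*r^2 - 48*r - 80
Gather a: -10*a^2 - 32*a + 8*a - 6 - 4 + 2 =-10*a^2 - 24*a - 8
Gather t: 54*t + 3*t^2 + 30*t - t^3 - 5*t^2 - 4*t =-t^3 - 2*t^2 + 80*t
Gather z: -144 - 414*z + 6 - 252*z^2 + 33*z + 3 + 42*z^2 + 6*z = -210*z^2 - 375*z - 135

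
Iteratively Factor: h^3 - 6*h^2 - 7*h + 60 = (h + 3)*(h^2 - 9*h + 20) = (h - 5)*(h + 3)*(h - 4)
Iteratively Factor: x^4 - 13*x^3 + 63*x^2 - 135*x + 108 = (x - 3)*(x^3 - 10*x^2 + 33*x - 36) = (x - 3)^2*(x^2 - 7*x + 12) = (x - 3)^3*(x - 4)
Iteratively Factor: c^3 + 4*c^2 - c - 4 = (c - 1)*(c^2 + 5*c + 4) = (c - 1)*(c + 4)*(c + 1)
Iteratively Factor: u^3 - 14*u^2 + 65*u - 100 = (u - 4)*(u^2 - 10*u + 25) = (u - 5)*(u - 4)*(u - 5)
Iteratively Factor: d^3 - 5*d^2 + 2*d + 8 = (d + 1)*(d^2 - 6*d + 8) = (d - 4)*(d + 1)*(d - 2)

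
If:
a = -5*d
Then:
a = -5*d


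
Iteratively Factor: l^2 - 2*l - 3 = (l + 1)*(l - 3)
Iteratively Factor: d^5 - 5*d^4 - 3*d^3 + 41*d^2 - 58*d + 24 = (d - 1)*(d^4 - 4*d^3 - 7*d^2 + 34*d - 24) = (d - 2)*(d - 1)*(d^3 - 2*d^2 - 11*d + 12) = (d - 2)*(d - 1)^2*(d^2 - d - 12) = (d - 2)*(d - 1)^2*(d + 3)*(d - 4)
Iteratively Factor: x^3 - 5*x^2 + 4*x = (x - 4)*(x^2 - x) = (x - 4)*(x - 1)*(x)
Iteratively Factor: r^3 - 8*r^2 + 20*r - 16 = (r - 4)*(r^2 - 4*r + 4) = (r - 4)*(r - 2)*(r - 2)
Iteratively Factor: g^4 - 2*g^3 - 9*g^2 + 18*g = (g - 2)*(g^3 - 9*g) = (g - 3)*(g - 2)*(g^2 + 3*g) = g*(g - 3)*(g - 2)*(g + 3)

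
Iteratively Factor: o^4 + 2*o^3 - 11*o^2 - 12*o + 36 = (o + 3)*(o^3 - o^2 - 8*o + 12) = (o - 2)*(o + 3)*(o^2 + o - 6) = (o - 2)*(o + 3)^2*(o - 2)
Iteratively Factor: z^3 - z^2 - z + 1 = (z + 1)*(z^2 - 2*z + 1) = (z - 1)*(z + 1)*(z - 1)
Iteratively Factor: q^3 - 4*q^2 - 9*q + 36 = (q - 4)*(q^2 - 9) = (q - 4)*(q + 3)*(q - 3)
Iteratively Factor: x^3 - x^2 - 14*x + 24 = (x - 2)*(x^2 + x - 12) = (x - 3)*(x - 2)*(x + 4)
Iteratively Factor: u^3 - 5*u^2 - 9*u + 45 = (u - 5)*(u^2 - 9) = (u - 5)*(u + 3)*(u - 3)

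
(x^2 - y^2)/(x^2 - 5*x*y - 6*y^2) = (x - y)/(x - 6*y)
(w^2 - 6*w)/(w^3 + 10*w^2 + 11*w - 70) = w*(w - 6)/(w^3 + 10*w^2 + 11*w - 70)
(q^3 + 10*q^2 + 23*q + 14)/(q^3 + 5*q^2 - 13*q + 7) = (q^2 + 3*q + 2)/(q^2 - 2*q + 1)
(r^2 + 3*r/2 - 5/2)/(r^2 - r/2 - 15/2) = (r - 1)/(r - 3)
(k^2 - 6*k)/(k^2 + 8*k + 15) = k*(k - 6)/(k^2 + 8*k + 15)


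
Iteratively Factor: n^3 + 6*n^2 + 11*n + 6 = (n + 3)*(n^2 + 3*n + 2) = (n + 2)*(n + 3)*(n + 1)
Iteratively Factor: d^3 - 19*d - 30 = (d - 5)*(d^2 + 5*d + 6) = (d - 5)*(d + 3)*(d + 2)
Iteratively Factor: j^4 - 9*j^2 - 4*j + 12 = (j - 3)*(j^3 + 3*j^2 - 4) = (j - 3)*(j + 2)*(j^2 + j - 2) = (j - 3)*(j + 2)^2*(j - 1)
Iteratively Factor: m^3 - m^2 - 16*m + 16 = (m + 4)*(m^2 - 5*m + 4) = (m - 1)*(m + 4)*(m - 4)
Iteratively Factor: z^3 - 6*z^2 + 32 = (z - 4)*(z^2 - 2*z - 8) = (z - 4)*(z + 2)*(z - 4)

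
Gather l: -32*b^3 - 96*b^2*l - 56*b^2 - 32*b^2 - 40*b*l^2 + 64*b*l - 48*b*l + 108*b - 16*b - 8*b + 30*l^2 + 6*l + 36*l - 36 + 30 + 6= -32*b^3 - 88*b^2 + 84*b + l^2*(30 - 40*b) + l*(-96*b^2 + 16*b + 42)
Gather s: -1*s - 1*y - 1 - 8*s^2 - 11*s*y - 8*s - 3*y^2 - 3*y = -8*s^2 + s*(-11*y - 9) - 3*y^2 - 4*y - 1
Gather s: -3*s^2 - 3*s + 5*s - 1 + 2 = -3*s^2 + 2*s + 1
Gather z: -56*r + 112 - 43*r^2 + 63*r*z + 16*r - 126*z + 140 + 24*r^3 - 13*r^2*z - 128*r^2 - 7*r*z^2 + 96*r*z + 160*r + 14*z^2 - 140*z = 24*r^3 - 171*r^2 + 120*r + z^2*(14 - 7*r) + z*(-13*r^2 + 159*r - 266) + 252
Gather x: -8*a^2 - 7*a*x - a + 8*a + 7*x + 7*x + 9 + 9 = -8*a^2 + 7*a + x*(14 - 7*a) + 18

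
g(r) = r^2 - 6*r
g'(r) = 2*r - 6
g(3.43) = -8.82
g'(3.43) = 0.86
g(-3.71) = 36.02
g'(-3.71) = -13.42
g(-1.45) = 10.80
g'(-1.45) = -8.90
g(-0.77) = 5.21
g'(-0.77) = -7.54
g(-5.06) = 55.96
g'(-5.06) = -16.12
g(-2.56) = 21.91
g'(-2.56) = -11.12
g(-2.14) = 17.42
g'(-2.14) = -10.28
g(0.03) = -0.18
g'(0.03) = -5.94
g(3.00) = -9.00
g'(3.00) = 0.00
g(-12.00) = 216.00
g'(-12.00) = -30.00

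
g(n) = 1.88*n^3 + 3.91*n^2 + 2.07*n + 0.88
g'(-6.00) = 158.19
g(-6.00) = -276.86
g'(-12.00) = 720.39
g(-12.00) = -2709.56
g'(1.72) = 32.21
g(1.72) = 25.57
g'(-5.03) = 105.43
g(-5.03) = -149.86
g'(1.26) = 20.88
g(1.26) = 13.46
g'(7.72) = 398.58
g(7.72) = 1114.88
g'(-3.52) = 44.43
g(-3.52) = -39.95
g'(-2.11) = 10.68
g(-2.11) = -3.74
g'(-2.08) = 10.21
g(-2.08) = -3.43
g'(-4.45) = 78.96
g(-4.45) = -96.57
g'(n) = 5.64*n^2 + 7.82*n + 2.07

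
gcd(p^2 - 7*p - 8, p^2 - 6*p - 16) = p - 8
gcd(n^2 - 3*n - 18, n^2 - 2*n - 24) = n - 6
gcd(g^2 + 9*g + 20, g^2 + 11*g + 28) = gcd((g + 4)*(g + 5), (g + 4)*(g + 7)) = g + 4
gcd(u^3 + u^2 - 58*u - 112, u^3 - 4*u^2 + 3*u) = 1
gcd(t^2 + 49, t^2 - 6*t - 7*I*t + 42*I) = t - 7*I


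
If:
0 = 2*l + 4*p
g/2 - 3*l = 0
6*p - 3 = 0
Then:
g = -6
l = -1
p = 1/2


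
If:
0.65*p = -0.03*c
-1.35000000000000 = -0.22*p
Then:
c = -132.95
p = 6.14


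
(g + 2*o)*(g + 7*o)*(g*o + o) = g^3*o + 9*g^2*o^2 + g^2*o + 14*g*o^3 + 9*g*o^2 + 14*o^3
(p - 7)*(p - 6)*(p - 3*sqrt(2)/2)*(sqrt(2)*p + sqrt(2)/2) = sqrt(2)*p^4 - 25*sqrt(2)*p^3/2 - 3*p^3 + 75*p^2/2 + 71*sqrt(2)*p^2/2 - 213*p/2 + 21*sqrt(2)*p - 63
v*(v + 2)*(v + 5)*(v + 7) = v^4 + 14*v^3 + 59*v^2 + 70*v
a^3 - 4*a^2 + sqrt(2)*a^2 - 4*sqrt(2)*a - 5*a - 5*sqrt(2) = (a - 5)*(a + 1)*(a + sqrt(2))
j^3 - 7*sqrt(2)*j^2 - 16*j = j*(j - 8*sqrt(2))*(j + sqrt(2))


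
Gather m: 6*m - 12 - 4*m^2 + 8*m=-4*m^2 + 14*m - 12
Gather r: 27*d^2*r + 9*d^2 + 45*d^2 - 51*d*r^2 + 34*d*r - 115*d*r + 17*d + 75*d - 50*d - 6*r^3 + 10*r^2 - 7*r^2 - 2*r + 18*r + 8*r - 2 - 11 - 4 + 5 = 54*d^2 + 42*d - 6*r^3 + r^2*(3 - 51*d) + r*(27*d^2 - 81*d + 24) - 12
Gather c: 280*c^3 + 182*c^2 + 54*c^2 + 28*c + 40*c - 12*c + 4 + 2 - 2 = 280*c^3 + 236*c^2 + 56*c + 4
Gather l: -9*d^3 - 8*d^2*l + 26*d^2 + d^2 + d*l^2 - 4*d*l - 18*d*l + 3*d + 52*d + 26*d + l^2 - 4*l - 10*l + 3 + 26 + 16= -9*d^3 + 27*d^2 + 81*d + l^2*(d + 1) + l*(-8*d^2 - 22*d - 14) + 45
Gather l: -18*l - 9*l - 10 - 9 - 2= -27*l - 21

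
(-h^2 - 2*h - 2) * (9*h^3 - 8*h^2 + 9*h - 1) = -9*h^5 - 10*h^4 - 11*h^3 - h^2 - 16*h + 2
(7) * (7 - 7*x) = 49 - 49*x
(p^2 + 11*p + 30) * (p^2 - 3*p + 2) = p^4 + 8*p^3 - p^2 - 68*p + 60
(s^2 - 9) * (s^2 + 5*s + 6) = s^4 + 5*s^3 - 3*s^2 - 45*s - 54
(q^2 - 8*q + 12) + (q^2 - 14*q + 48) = 2*q^2 - 22*q + 60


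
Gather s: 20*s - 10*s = 10*s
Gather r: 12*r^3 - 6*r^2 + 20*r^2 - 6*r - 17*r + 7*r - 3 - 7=12*r^3 + 14*r^2 - 16*r - 10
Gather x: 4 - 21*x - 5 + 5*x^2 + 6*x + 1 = 5*x^2 - 15*x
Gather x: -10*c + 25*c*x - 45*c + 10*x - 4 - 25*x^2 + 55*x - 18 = -55*c - 25*x^2 + x*(25*c + 65) - 22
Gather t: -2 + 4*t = 4*t - 2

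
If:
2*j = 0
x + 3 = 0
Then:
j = 0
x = -3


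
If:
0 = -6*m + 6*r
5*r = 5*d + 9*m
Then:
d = -4*r/5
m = r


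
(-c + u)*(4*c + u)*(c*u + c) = -4*c^3*u - 4*c^3 + 3*c^2*u^2 + 3*c^2*u + c*u^3 + c*u^2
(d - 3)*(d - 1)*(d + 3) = d^3 - d^2 - 9*d + 9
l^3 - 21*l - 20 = (l - 5)*(l + 1)*(l + 4)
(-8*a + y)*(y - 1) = -8*a*y + 8*a + y^2 - y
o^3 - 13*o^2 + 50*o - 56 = (o - 7)*(o - 4)*(o - 2)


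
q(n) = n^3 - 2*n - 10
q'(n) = 3*n^2 - 2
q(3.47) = 24.84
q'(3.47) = 34.12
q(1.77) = -7.99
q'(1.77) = 7.40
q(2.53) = 1.13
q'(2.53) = 17.20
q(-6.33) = -250.98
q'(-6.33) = 118.21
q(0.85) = -11.09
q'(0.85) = 0.17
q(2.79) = 6.14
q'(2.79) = 21.35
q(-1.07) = -9.09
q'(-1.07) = 1.43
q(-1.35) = -9.76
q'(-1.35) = 3.47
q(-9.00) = -721.00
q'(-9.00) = 241.00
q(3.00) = 11.00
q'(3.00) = 25.00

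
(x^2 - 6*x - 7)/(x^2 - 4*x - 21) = (x + 1)/(x + 3)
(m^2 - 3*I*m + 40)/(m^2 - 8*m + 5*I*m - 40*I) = (m - 8*I)/(m - 8)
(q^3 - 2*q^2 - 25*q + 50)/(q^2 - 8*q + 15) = (q^2 + 3*q - 10)/(q - 3)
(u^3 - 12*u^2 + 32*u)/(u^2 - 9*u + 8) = u*(u - 4)/(u - 1)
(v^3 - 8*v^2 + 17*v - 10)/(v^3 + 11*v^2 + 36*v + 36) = (v^3 - 8*v^2 + 17*v - 10)/(v^3 + 11*v^2 + 36*v + 36)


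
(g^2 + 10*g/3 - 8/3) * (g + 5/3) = g^3 + 5*g^2 + 26*g/9 - 40/9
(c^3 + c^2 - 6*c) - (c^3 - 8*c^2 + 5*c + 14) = 9*c^2 - 11*c - 14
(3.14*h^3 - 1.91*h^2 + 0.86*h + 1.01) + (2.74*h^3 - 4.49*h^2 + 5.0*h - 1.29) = 5.88*h^3 - 6.4*h^2 + 5.86*h - 0.28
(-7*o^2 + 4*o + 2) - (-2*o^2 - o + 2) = -5*o^2 + 5*o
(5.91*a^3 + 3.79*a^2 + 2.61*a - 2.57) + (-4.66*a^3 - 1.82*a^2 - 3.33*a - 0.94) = 1.25*a^3 + 1.97*a^2 - 0.72*a - 3.51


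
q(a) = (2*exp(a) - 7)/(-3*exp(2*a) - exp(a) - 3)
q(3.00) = -0.03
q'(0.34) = -0.79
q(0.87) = 0.10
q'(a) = (2*exp(a) - 7)*(6*exp(2*a) + exp(a))/(-3*exp(2*a) - exp(a) - 3)^2 + 2*exp(a)/(-3*exp(2*a) - exp(a) - 3)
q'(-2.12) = -0.22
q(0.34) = 0.41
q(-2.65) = 2.22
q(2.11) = -0.04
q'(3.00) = 0.02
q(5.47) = -0.00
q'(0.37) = -0.77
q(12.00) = 0.00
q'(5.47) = 0.00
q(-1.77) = 2.04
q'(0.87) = -0.37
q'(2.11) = 0.01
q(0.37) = 0.38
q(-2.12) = 2.14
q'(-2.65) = -0.12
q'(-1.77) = -0.32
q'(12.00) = 0.00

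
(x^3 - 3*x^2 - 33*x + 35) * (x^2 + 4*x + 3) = x^5 + x^4 - 42*x^3 - 106*x^2 + 41*x + 105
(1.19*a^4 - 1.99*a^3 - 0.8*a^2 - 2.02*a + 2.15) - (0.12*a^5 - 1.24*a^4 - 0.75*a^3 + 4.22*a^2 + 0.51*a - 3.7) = -0.12*a^5 + 2.43*a^4 - 1.24*a^3 - 5.02*a^2 - 2.53*a + 5.85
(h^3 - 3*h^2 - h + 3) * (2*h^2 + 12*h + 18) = 2*h^5 + 6*h^4 - 20*h^3 - 60*h^2 + 18*h + 54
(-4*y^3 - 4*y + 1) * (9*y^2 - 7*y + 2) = -36*y^5 + 28*y^4 - 44*y^3 + 37*y^2 - 15*y + 2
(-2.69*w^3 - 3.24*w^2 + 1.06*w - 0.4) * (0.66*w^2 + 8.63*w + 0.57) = -1.7754*w^5 - 25.3531*w^4 - 28.7949*w^3 + 7.037*w^2 - 2.8478*w - 0.228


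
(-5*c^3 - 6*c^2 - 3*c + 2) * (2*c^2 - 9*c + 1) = -10*c^5 + 33*c^4 + 43*c^3 + 25*c^2 - 21*c + 2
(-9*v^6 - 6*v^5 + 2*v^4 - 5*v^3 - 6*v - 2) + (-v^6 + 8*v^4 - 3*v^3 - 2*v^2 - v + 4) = -10*v^6 - 6*v^5 + 10*v^4 - 8*v^3 - 2*v^2 - 7*v + 2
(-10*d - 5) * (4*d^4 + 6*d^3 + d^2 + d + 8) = -40*d^5 - 80*d^4 - 40*d^3 - 15*d^2 - 85*d - 40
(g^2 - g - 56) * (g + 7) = g^3 + 6*g^2 - 63*g - 392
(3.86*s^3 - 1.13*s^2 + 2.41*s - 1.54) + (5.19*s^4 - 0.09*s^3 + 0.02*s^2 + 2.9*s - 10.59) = 5.19*s^4 + 3.77*s^3 - 1.11*s^2 + 5.31*s - 12.13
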